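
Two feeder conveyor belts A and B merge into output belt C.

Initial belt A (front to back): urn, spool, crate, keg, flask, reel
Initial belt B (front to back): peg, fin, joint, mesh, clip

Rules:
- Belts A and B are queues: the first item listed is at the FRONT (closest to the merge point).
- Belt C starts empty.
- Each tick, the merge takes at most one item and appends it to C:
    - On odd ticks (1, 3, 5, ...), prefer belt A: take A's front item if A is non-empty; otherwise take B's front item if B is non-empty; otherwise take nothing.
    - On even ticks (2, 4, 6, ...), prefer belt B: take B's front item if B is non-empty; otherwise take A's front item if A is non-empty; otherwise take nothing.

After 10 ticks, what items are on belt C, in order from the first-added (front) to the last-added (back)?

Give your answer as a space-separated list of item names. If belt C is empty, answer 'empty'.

Answer: urn peg spool fin crate joint keg mesh flask clip

Derivation:
Tick 1: prefer A, take urn from A; A=[spool,crate,keg,flask,reel] B=[peg,fin,joint,mesh,clip] C=[urn]
Tick 2: prefer B, take peg from B; A=[spool,crate,keg,flask,reel] B=[fin,joint,mesh,clip] C=[urn,peg]
Tick 3: prefer A, take spool from A; A=[crate,keg,flask,reel] B=[fin,joint,mesh,clip] C=[urn,peg,spool]
Tick 4: prefer B, take fin from B; A=[crate,keg,flask,reel] B=[joint,mesh,clip] C=[urn,peg,spool,fin]
Tick 5: prefer A, take crate from A; A=[keg,flask,reel] B=[joint,mesh,clip] C=[urn,peg,spool,fin,crate]
Tick 6: prefer B, take joint from B; A=[keg,flask,reel] B=[mesh,clip] C=[urn,peg,spool,fin,crate,joint]
Tick 7: prefer A, take keg from A; A=[flask,reel] B=[mesh,clip] C=[urn,peg,spool,fin,crate,joint,keg]
Tick 8: prefer B, take mesh from B; A=[flask,reel] B=[clip] C=[urn,peg,spool,fin,crate,joint,keg,mesh]
Tick 9: prefer A, take flask from A; A=[reel] B=[clip] C=[urn,peg,spool,fin,crate,joint,keg,mesh,flask]
Tick 10: prefer B, take clip from B; A=[reel] B=[-] C=[urn,peg,spool,fin,crate,joint,keg,mesh,flask,clip]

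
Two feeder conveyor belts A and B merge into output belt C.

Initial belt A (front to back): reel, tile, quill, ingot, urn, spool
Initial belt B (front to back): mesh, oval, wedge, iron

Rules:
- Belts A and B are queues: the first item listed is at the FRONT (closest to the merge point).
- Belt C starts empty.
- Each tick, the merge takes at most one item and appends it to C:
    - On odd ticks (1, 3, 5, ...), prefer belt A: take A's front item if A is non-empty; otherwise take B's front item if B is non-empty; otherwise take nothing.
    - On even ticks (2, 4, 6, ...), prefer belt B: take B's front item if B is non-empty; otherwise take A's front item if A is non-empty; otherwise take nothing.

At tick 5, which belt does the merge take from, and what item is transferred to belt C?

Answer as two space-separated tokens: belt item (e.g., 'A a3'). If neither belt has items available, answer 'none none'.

Tick 1: prefer A, take reel from A; A=[tile,quill,ingot,urn,spool] B=[mesh,oval,wedge,iron] C=[reel]
Tick 2: prefer B, take mesh from B; A=[tile,quill,ingot,urn,spool] B=[oval,wedge,iron] C=[reel,mesh]
Tick 3: prefer A, take tile from A; A=[quill,ingot,urn,spool] B=[oval,wedge,iron] C=[reel,mesh,tile]
Tick 4: prefer B, take oval from B; A=[quill,ingot,urn,spool] B=[wedge,iron] C=[reel,mesh,tile,oval]
Tick 5: prefer A, take quill from A; A=[ingot,urn,spool] B=[wedge,iron] C=[reel,mesh,tile,oval,quill]

Answer: A quill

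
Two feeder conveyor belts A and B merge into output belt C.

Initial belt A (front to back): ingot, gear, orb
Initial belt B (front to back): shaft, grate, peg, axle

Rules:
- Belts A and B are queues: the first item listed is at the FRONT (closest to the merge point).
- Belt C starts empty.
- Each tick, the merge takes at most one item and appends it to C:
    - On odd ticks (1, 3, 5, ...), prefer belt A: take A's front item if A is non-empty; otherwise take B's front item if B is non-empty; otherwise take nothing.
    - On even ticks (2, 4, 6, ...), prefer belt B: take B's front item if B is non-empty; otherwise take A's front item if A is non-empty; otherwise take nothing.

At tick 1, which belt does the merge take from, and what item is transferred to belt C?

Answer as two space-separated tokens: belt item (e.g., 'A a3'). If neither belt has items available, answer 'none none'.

Answer: A ingot

Derivation:
Tick 1: prefer A, take ingot from A; A=[gear,orb] B=[shaft,grate,peg,axle] C=[ingot]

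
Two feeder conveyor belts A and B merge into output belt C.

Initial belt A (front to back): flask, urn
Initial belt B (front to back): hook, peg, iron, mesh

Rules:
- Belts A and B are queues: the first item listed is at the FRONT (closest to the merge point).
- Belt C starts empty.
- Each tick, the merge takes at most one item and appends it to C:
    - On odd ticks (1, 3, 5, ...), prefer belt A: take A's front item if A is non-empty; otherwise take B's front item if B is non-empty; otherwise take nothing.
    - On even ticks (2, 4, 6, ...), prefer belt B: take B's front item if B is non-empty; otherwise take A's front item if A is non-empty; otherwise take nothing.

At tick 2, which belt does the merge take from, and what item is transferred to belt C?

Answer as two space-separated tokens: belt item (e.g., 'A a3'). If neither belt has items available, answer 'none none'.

Answer: B hook

Derivation:
Tick 1: prefer A, take flask from A; A=[urn] B=[hook,peg,iron,mesh] C=[flask]
Tick 2: prefer B, take hook from B; A=[urn] B=[peg,iron,mesh] C=[flask,hook]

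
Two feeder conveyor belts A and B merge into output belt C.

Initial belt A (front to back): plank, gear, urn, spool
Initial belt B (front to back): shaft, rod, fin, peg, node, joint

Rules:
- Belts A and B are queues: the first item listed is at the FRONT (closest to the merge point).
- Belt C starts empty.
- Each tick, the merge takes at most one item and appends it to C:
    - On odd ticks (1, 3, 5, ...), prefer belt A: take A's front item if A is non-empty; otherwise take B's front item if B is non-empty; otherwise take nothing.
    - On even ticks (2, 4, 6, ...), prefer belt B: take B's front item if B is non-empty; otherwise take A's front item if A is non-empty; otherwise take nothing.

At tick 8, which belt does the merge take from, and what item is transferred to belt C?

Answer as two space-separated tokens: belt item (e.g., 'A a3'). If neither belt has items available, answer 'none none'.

Tick 1: prefer A, take plank from A; A=[gear,urn,spool] B=[shaft,rod,fin,peg,node,joint] C=[plank]
Tick 2: prefer B, take shaft from B; A=[gear,urn,spool] B=[rod,fin,peg,node,joint] C=[plank,shaft]
Tick 3: prefer A, take gear from A; A=[urn,spool] B=[rod,fin,peg,node,joint] C=[plank,shaft,gear]
Tick 4: prefer B, take rod from B; A=[urn,spool] B=[fin,peg,node,joint] C=[plank,shaft,gear,rod]
Tick 5: prefer A, take urn from A; A=[spool] B=[fin,peg,node,joint] C=[plank,shaft,gear,rod,urn]
Tick 6: prefer B, take fin from B; A=[spool] B=[peg,node,joint] C=[plank,shaft,gear,rod,urn,fin]
Tick 7: prefer A, take spool from A; A=[-] B=[peg,node,joint] C=[plank,shaft,gear,rod,urn,fin,spool]
Tick 8: prefer B, take peg from B; A=[-] B=[node,joint] C=[plank,shaft,gear,rod,urn,fin,spool,peg]

Answer: B peg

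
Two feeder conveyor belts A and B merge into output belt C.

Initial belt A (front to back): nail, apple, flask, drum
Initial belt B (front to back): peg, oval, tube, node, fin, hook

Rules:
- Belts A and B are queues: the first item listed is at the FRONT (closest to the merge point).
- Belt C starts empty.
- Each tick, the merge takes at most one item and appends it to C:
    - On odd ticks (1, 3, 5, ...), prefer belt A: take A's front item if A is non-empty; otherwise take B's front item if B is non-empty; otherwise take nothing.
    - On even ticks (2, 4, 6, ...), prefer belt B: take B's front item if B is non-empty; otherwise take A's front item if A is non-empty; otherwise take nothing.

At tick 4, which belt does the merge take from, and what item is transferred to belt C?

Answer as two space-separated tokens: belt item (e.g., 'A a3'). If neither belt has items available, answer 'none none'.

Tick 1: prefer A, take nail from A; A=[apple,flask,drum] B=[peg,oval,tube,node,fin,hook] C=[nail]
Tick 2: prefer B, take peg from B; A=[apple,flask,drum] B=[oval,tube,node,fin,hook] C=[nail,peg]
Tick 3: prefer A, take apple from A; A=[flask,drum] B=[oval,tube,node,fin,hook] C=[nail,peg,apple]
Tick 4: prefer B, take oval from B; A=[flask,drum] B=[tube,node,fin,hook] C=[nail,peg,apple,oval]

Answer: B oval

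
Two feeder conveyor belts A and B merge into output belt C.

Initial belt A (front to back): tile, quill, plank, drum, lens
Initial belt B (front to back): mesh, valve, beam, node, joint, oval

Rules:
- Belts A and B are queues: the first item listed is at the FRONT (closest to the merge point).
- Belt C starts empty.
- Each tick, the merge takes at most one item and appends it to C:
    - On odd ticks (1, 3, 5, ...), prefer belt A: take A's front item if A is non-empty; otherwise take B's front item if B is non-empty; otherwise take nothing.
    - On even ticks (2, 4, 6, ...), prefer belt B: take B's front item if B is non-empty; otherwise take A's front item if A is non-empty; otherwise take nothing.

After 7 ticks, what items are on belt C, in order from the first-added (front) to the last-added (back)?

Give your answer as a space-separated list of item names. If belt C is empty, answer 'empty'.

Answer: tile mesh quill valve plank beam drum

Derivation:
Tick 1: prefer A, take tile from A; A=[quill,plank,drum,lens] B=[mesh,valve,beam,node,joint,oval] C=[tile]
Tick 2: prefer B, take mesh from B; A=[quill,plank,drum,lens] B=[valve,beam,node,joint,oval] C=[tile,mesh]
Tick 3: prefer A, take quill from A; A=[plank,drum,lens] B=[valve,beam,node,joint,oval] C=[tile,mesh,quill]
Tick 4: prefer B, take valve from B; A=[plank,drum,lens] B=[beam,node,joint,oval] C=[tile,mesh,quill,valve]
Tick 5: prefer A, take plank from A; A=[drum,lens] B=[beam,node,joint,oval] C=[tile,mesh,quill,valve,plank]
Tick 6: prefer B, take beam from B; A=[drum,lens] B=[node,joint,oval] C=[tile,mesh,quill,valve,plank,beam]
Tick 7: prefer A, take drum from A; A=[lens] B=[node,joint,oval] C=[tile,mesh,quill,valve,plank,beam,drum]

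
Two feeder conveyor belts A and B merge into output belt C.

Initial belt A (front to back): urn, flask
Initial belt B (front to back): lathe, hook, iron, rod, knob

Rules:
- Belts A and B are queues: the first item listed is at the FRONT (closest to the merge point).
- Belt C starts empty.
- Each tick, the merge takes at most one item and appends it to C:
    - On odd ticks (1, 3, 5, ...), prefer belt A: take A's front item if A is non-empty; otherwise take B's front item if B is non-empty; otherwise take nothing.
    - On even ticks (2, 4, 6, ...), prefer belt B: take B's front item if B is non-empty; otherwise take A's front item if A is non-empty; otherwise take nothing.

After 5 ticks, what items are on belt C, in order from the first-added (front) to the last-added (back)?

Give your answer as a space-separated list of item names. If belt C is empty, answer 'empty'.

Answer: urn lathe flask hook iron

Derivation:
Tick 1: prefer A, take urn from A; A=[flask] B=[lathe,hook,iron,rod,knob] C=[urn]
Tick 2: prefer B, take lathe from B; A=[flask] B=[hook,iron,rod,knob] C=[urn,lathe]
Tick 3: prefer A, take flask from A; A=[-] B=[hook,iron,rod,knob] C=[urn,lathe,flask]
Tick 4: prefer B, take hook from B; A=[-] B=[iron,rod,knob] C=[urn,lathe,flask,hook]
Tick 5: prefer A, take iron from B; A=[-] B=[rod,knob] C=[urn,lathe,flask,hook,iron]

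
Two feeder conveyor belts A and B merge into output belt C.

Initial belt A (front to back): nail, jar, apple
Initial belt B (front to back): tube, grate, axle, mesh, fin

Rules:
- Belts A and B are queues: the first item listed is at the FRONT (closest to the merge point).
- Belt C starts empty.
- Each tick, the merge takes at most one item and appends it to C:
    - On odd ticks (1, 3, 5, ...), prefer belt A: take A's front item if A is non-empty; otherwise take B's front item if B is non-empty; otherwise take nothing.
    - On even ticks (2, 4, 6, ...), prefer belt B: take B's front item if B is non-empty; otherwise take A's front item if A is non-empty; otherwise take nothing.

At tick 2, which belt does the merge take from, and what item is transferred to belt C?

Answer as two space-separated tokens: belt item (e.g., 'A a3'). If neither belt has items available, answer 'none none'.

Tick 1: prefer A, take nail from A; A=[jar,apple] B=[tube,grate,axle,mesh,fin] C=[nail]
Tick 2: prefer B, take tube from B; A=[jar,apple] B=[grate,axle,mesh,fin] C=[nail,tube]

Answer: B tube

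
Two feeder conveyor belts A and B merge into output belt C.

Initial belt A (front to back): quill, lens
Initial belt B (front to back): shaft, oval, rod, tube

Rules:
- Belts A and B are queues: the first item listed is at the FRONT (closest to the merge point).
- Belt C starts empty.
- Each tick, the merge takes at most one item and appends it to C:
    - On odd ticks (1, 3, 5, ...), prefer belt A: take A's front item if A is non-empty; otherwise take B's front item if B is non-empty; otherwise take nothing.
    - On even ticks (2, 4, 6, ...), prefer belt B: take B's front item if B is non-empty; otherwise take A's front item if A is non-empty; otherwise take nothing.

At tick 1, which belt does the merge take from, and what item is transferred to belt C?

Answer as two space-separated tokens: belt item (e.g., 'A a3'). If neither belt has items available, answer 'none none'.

Answer: A quill

Derivation:
Tick 1: prefer A, take quill from A; A=[lens] B=[shaft,oval,rod,tube] C=[quill]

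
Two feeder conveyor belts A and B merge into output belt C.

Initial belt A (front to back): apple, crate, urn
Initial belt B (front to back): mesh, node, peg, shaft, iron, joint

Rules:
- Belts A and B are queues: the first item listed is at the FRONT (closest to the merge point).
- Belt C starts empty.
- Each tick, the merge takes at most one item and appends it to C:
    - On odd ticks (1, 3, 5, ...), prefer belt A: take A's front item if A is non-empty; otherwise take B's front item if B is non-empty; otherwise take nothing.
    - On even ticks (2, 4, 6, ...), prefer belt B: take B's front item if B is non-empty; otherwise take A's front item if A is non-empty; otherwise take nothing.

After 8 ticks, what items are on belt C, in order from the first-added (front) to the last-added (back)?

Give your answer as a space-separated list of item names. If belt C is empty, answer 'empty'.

Tick 1: prefer A, take apple from A; A=[crate,urn] B=[mesh,node,peg,shaft,iron,joint] C=[apple]
Tick 2: prefer B, take mesh from B; A=[crate,urn] B=[node,peg,shaft,iron,joint] C=[apple,mesh]
Tick 3: prefer A, take crate from A; A=[urn] B=[node,peg,shaft,iron,joint] C=[apple,mesh,crate]
Tick 4: prefer B, take node from B; A=[urn] B=[peg,shaft,iron,joint] C=[apple,mesh,crate,node]
Tick 5: prefer A, take urn from A; A=[-] B=[peg,shaft,iron,joint] C=[apple,mesh,crate,node,urn]
Tick 6: prefer B, take peg from B; A=[-] B=[shaft,iron,joint] C=[apple,mesh,crate,node,urn,peg]
Tick 7: prefer A, take shaft from B; A=[-] B=[iron,joint] C=[apple,mesh,crate,node,urn,peg,shaft]
Tick 8: prefer B, take iron from B; A=[-] B=[joint] C=[apple,mesh,crate,node,urn,peg,shaft,iron]

Answer: apple mesh crate node urn peg shaft iron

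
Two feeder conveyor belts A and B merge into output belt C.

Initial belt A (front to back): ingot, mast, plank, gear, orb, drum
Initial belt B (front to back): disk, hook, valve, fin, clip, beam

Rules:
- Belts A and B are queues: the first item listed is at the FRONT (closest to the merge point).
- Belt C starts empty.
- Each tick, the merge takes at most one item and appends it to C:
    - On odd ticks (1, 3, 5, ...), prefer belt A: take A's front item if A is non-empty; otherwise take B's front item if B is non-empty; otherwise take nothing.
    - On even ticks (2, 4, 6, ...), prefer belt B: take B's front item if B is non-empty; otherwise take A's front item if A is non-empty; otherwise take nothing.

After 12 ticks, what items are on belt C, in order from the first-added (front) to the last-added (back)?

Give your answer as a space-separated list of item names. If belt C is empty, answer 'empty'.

Tick 1: prefer A, take ingot from A; A=[mast,plank,gear,orb,drum] B=[disk,hook,valve,fin,clip,beam] C=[ingot]
Tick 2: prefer B, take disk from B; A=[mast,plank,gear,orb,drum] B=[hook,valve,fin,clip,beam] C=[ingot,disk]
Tick 3: prefer A, take mast from A; A=[plank,gear,orb,drum] B=[hook,valve,fin,clip,beam] C=[ingot,disk,mast]
Tick 4: prefer B, take hook from B; A=[plank,gear,orb,drum] B=[valve,fin,clip,beam] C=[ingot,disk,mast,hook]
Tick 5: prefer A, take plank from A; A=[gear,orb,drum] B=[valve,fin,clip,beam] C=[ingot,disk,mast,hook,plank]
Tick 6: prefer B, take valve from B; A=[gear,orb,drum] B=[fin,clip,beam] C=[ingot,disk,mast,hook,plank,valve]
Tick 7: prefer A, take gear from A; A=[orb,drum] B=[fin,clip,beam] C=[ingot,disk,mast,hook,plank,valve,gear]
Tick 8: prefer B, take fin from B; A=[orb,drum] B=[clip,beam] C=[ingot,disk,mast,hook,plank,valve,gear,fin]
Tick 9: prefer A, take orb from A; A=[drum] B=[clip,beam] C=[ingot,disk,mast,hook,plank,valve,gear,fin,orb]
Tick 10: prefer B, take clip from B; A=[drum] B=[beam] C=[ingot,disk,mast,hook,plank,valve,gear,fin,orb,clip]
Tick 11: prefer A, take drum from A; A=[-] B=[beam] C=[ingot,disk,mast,hook,plank,valve,gear,fin,orb,clip,drum]
Tick 12: prefer B, take beam from B; A=[-] B=[-] C=[ingot,disk,mast,hook,plank,valve,gear,fin,orb,clip,drum,beam]

Answer: ingot disk mast hook plank valve gear fin orb clip drum beam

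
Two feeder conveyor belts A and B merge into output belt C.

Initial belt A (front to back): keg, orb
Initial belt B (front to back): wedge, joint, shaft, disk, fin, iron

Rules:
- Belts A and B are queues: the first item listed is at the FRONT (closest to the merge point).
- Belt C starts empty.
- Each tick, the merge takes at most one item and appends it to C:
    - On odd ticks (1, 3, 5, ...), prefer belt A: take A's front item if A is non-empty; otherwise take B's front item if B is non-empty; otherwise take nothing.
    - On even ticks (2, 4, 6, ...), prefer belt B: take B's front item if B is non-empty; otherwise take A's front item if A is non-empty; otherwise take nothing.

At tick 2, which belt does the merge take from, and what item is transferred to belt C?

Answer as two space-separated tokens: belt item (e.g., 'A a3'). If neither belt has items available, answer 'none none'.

Answer: B wedge

Derivation:
Tick 1: prefer A, take keg from A; A=[orb] B=[wedge,joint,shaft,disk,fin,iron] C=[keg]
Tick 2: prefer B, take wedge from B; A=[orb] B=[joint,shaft,disk,fin,iron] C=[keg,wedge]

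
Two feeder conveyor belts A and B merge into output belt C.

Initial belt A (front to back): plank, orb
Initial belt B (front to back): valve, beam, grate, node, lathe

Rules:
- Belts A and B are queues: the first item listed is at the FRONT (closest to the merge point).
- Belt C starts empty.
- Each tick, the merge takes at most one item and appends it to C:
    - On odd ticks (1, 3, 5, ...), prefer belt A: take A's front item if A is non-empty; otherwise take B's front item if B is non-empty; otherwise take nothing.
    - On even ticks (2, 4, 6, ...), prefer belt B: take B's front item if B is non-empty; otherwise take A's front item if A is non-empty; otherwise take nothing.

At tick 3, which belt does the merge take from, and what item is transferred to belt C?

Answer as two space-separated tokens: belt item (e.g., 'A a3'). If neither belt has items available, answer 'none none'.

Answer: A orb

Derivation:
Tick 1: prefer A, take plank from A; A=[orb] B=[valve,beam,grate,node,lathe] C=[plank]
Tick 2: prefer B, take valve from B; A=[orb] B=[beam,grate,node,lathe] C=[plank,valve]
Tick 3: prefer A, take orb from A; A=[-] B=[beam,grate,node,lathe] C=[plank,valve,orb]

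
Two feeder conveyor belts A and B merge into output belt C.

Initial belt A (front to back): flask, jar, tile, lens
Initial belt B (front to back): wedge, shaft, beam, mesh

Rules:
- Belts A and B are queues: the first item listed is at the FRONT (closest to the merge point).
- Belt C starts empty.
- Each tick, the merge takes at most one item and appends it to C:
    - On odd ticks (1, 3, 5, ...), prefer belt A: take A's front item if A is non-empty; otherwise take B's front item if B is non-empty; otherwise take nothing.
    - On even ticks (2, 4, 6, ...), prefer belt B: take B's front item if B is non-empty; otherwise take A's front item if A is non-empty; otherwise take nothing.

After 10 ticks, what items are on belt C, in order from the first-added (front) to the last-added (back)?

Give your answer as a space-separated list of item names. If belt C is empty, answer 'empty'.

Tick 1: prefer A, take flask from A; A=[jar,tile,lens] B=[wedge,shaft,beam,mesh] C=[flask]
Tick 2: prefer B, take wedge from B; A=[jar,tile,lens] B=[shaft,beam,mesh] C=[flask,wedge]
Tick 3: prefer A, take jar from A; A=[tile,lens] B=[shaft,beam,mesh] C=[flask,wedge,jar]
Tick 4: prefer B, take shaft from B; A=[tile,lens] B=[beam,mesh] C=[flask,wedge,jar,shaft]
Tick 5: prefer A, take tile from A; A=[lens] B=[beam,mesh] C=[flask,wedge,jar,shaft,tile]
Tick 6: prefer B, take beam from B; A=[lens] B=[mesh] C=[flask,wedge,jar,shaft,tile,beam]
Tick 7: prefer A, take lens from A; A=[-] B=[mesh] C=[flask,wedge,jar,shaft,tile,beam,lens]
Tick 8: prefer B, take mesh from B; A=[-] B=[-] C=[flask,wedge,jar,shaft,tile,beam,lens,mesh]
Tick 9: prefer A, both empty, nothing taken; A=[-] B=[-] C=[flask,wedge,jar,shaft,tile,beam,lens,mesh]
Tick 10: prefer B, both empty, nothing taken; A=[-] B=[-] C=[flask,wedge,jar,shaft,tile,beam,lens,mesh]

Answer: flask wedge jar shaft tile beam lens mesh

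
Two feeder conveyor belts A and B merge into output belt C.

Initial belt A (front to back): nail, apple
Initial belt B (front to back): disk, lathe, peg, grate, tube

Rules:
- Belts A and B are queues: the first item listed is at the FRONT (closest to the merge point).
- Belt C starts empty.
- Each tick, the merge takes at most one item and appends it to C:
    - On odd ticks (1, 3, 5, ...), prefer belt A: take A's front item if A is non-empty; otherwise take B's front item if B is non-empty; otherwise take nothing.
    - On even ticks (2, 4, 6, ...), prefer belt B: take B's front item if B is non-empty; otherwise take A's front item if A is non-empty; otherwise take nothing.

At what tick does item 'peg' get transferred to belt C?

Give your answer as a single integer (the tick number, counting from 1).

Answer: 5

Derivation:
Tick 1: prefer A, take nail from A; A=[apple] B=[disk,lathe,peg,grate,tube] C=[nail]
Tick 2: prefer B, take disk from B; A=[apple] B=[lathe,peg,grate,tube] C=[nail,disk]
Tick 3: prefer A, take apple from A; A=[-] B=[lathe,peg,grate,tube] C=[nail,disk,apple]
Tick 4: prefer B, take lathe from B; A=[-] B=[peg,grate,tube] C=[nail,disk,apple,lathe]
Tick 5: prefer A, take peg from B; A=[-] B=[grate,tube] C=[nail,disk,apple,lathe,peg]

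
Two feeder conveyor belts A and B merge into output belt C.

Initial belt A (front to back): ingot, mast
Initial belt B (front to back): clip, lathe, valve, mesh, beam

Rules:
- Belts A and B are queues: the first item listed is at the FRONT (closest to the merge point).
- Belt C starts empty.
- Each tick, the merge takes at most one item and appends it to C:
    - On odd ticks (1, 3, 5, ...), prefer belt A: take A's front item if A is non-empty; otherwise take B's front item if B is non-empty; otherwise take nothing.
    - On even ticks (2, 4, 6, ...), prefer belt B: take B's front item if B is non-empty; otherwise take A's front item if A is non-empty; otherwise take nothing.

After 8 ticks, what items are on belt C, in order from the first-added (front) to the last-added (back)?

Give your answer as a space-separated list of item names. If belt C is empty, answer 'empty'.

Tick 1: prefer A, take ingot from A; A=[mast] B=[clip,lathe,valve,mesh,beam] C=[ingot]
Tick 2: prefer B, take clip from B; A=[mast] B=[lathe,valve,mesh,beam] C=[ingot,clip]
Tick 3: prefer A, take mast from A; A=[-] B=[lathe,valve,mesh,beam] C=[ingot,clip,mast]
Tick 4: prefer B, take lathe from B; A=[-] B=[valve,mesh,beam] C=[ingot,clip,mast,lathe]
Tick 5: prefer A, take valve from B; A=[-] B=[mesh,beam] C=[ingot,clip,mast,lathe,valve]
Tick 6: prefer B, take mesh from B; A=[-] B=[beam] C=[ingot,clip,mast,lathe,valve,mesh]
Tick 7: prefer A, take beam from B; A=[-] B=[-] C=[ingot,clip,mast,lathe,valve,mesh,beam]
Tick 8: prefer B, both empty, nothing taken; A=[-] B=[-] C=[ingot,clip,mast,lathe,valve,mesh,beam]

Answer: ingot clip mast lathe valve mesh beam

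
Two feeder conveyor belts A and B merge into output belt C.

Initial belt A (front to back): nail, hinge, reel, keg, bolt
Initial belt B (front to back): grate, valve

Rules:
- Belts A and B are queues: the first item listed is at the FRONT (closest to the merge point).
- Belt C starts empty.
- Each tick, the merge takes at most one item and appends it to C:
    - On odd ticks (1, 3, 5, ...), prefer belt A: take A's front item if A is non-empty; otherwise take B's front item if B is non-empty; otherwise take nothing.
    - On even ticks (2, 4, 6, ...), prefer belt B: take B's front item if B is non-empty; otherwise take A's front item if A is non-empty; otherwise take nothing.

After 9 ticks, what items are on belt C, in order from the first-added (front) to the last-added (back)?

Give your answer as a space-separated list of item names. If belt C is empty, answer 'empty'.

Tick 1: prefer A, take nail from A; A=[hinge,reel,keg,bolt] B=[grate,valve] C=[nail]
Tick 2: prefer B, take grate from B; A=[hinge,reel,keg,bolt] B=[valve] C=[nail,grate]
Tick 3: prefer A, take hinge from A; A=[reel,keg,bolt] B=[valve] C=[nail,grate,hinge]
Tick 4: prefer B, take valve from B; A=[reel,keg,bolt] B=[-] C=[nail,grate,hinge,valve]
Tick 5: prefer A, take reel from A; A=[keg,bolt] B=[-] C=[nail,grate,hinge,valve,reel]
Tick 6: prefer B, take keg from A; A=[bolt] B=[-] C=[nail,grate,hinge,valve,reel,keg]
Tick 7: prefer A, take bolt from A; A=[-] B=[-] C=[nail,grate,hinge,valve,reel,keg,bolt]
Tick 8: prefer B, both empty, nothing taken; A=[-] B=[-] C=[nail,grate,hinge,valve,reel,keg,bolt]
Tick 9: prefer A, both empty, nothing taken; A=[-] B=[-] C=[nail,grate,hinge,valve,reel,keg,bolt]

Answer: nail grate hinge valve reel keg bolt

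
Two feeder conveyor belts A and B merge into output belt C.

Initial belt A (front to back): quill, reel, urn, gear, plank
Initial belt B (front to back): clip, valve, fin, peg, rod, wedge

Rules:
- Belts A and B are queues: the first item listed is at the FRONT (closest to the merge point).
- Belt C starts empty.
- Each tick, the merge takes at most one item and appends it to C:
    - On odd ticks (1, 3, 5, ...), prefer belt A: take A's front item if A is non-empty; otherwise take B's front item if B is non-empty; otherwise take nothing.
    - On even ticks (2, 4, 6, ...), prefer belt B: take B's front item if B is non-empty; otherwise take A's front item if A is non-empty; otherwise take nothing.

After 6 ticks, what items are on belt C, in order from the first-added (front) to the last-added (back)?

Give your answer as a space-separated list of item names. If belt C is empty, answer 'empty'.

Answer: quill clip reel valve urn fin

Derivation:
Tick 1: prefer A, take quill from A; A=[reel,urn,gear,plank] B=[clip,valve,fin,peg,rod,wedge] C=[quill]
Tick 2: prefer B, take clip from B; A=[reel,urn,gear,plank] B=[valve,fin,peg,rod,wedge] C=[quill,clip]
Tick 3: prefer A, take reel from A; A=[urn,gear,plank] B=[valve,fin,peg,rod,wedge] C=[quill,clip,reel]
Tick 4: prefer B, take valve from B; A=[urn,gear,plank] B=[fin,peg,rod,wedge] C=[quill,clip,reel,valve]
Tick 5: prefer A, take urn from A; A=[gear,plank] B=[fin,peg,rod,wedge] C=[quill,clip,reel,valve,urn]
Tick 6: prefer B, take fin from B; A=[gear,plank] B=[peg,rod,wedge] C=[quill,clip,reel,valve,urn,fin]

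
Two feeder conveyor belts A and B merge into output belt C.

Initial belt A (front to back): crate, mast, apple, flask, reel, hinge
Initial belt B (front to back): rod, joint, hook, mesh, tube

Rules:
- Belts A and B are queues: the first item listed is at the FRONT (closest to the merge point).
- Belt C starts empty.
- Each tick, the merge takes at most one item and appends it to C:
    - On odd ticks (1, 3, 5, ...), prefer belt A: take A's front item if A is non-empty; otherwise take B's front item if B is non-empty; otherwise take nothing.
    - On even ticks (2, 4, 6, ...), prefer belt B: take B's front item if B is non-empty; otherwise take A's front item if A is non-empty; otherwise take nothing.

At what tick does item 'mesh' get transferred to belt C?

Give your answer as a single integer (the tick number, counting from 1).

Tick 1: prefer A, take crate from A; A=[mast,apple,flask,reel,hinge] B=[rod,joint,hook,mesh,tube] C=[crate]
Tick 2: prefer B, take rod from B; A=[mast,apple,flask,reel,hinge] B=[joint,hook,mesh,tube] C=[crate,rod]
Tick 3: prefer A, take mast from A; A=[apple,flask,reel,hinge] B=[joint,hook,mesh,tube] C=[crate,rod,mast]
Tick 4: prefer B, take joint from B; A=[apple,flask,reel,hinge] B=[hook,mesh,tube] C=[crate,rod,mast,joint]
Tick 5: prefer A, take apple from A; A=[flask,reel,hinge] B=[hook,mesh,tube] C=[crate,rod,mast,joint,apple]
Tick 6: prefer B, take hook from B; A=[flask,reel,hinge] B=[mesh,tube] C=[crate,rod,mast,joint,apple,hook]
Tick 7: prefer A, take flask from A; A=[reel,hinge] B=[mesh,tube] C=[crate,rod,mast,joint,apple,hook,flask]
Tick 8: prefer B, take mesh from B; A=[reel,hinge] B=[tube] C=[crate,rod,mast,joint,apple,hook,flask,mesh]

Answer: 8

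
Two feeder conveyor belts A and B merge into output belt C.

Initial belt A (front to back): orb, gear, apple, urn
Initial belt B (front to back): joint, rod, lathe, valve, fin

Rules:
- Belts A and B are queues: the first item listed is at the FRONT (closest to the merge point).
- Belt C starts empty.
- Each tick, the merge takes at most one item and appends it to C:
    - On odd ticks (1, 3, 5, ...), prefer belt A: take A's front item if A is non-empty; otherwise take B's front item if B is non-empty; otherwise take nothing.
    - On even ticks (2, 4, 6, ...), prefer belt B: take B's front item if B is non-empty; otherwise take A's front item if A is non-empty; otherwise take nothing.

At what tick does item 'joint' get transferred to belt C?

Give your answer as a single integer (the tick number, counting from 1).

Answer: 2

Derivation:
Tick 1: prefer A, take orb from A; A=[gear,apple,urn] B=[joint,rod,lathe,valve,fin] C=[orb]
Tick 2: prefer B, take joint from B; A=[gear,apple,urn] B=[rod,lathe,valve,fin] C=[orb,joint]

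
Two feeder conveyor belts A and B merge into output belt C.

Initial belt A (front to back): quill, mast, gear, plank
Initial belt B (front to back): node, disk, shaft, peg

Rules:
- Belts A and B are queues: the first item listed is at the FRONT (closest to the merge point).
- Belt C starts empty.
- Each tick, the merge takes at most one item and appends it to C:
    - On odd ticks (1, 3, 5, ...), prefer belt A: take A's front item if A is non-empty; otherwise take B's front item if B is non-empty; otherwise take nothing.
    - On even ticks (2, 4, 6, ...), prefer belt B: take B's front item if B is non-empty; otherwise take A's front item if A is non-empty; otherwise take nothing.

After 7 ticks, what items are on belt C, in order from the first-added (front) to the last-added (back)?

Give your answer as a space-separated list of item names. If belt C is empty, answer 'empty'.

Answer: quill node mast disk gear shaft plank

Derivation:
Tick 1: prefer A, take quill from A; A=[mast,gear,plank] B=[node,disk,shaft,peg] C=[quill]
Tick 2: prefer B, take node from B; A=[mast,gear,plank] B=[disk,shaft,peg] C=[quill,node]
Tick 3: prefer A, take mast from A; A=[gear,plank] B=[disk,shaft,peg] C=[quill,node,mast]
Tick 4: prefer B, take disk from B; A=[gear,plank] B=[shaft,peg] C=[quill,node,mast,disk]
Tick 5: prefer A, take gear from A; A=[plank] B=[shaft,peg] C=[quill,node,mast,disk,gear]
Tick 6: prefer B, take shaft from B; A=[plank] B=[peg] C=[quill,node,mast,disk,gear,shaft]
Tick 7: prefer A, take plank from A; A=[-] B=[peg] C=[quill,node,mast,disk,gear,shaft,plank]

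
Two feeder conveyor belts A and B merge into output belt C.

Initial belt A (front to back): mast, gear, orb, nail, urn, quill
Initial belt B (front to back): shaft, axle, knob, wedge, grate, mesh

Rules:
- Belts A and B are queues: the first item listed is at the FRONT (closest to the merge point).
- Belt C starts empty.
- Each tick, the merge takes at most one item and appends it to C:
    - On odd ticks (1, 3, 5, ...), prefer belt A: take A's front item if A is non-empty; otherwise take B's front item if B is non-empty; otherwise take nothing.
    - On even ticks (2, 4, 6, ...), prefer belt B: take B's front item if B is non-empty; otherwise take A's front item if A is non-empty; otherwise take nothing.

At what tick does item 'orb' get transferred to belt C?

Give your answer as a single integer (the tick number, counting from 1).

Tick 1: prefer A, take mast from A; A=[gear,orb,nail,urn,quill] B=[shaft,axle,knob,wedge,grate,mesh] C=[mast]
Tick 2: prefer B, take shaft from B; A=[gear,orb,nail,urn,quill] B=[axle,knob,wedge,grate,mesh] C=[mast,shaft]
Tick 3: prefer A, take gear from A; A=[orb,nail,urn,quill] B=[axle,knob,wedge,grate,mesh] C=[mast,shaft,gear]
Tick 4: prefer B, take axle from B; A=[orb,nail,urn,quill] B=[knob,wedge,grate,mesh] C=[mast,shaft,gear,axle]
Tick 5: prefer A, take orb from A; A=[nail,urn,quill] B=[knob,wedge,grate,mesh] C=[mast,shaft,gear,axle,orb]

Answer: 5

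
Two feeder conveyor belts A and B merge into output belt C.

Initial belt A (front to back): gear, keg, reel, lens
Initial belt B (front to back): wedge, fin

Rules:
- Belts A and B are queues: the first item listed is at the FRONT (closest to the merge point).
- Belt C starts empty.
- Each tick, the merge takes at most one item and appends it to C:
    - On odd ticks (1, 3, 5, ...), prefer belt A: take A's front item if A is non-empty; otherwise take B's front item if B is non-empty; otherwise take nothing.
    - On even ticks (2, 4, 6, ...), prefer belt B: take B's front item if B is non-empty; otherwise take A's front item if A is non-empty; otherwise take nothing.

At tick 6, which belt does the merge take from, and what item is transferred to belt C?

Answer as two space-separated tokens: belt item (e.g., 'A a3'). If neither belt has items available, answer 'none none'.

Answer: A lens

Derivation:
Tick 1: prefer A, take gear from A; A=[keg,reel,lens] B=[wedge,fin] C=[gear]
Tick 2: prefer B, take wedge from B; A=[keg,reel,lens] B=[fin] C=[gear,wedge]
Tick 3: prefer A, take keg from A; A=[reel,lens] B=[fin] C=[gear,wedge,keg]
Tick 4: prefer B, take fin from B; A=[reel,lens] B=[-] C=[gear,wedge,keg,fin]
Tick 5: prefer A, take reel from A; A=[lens] B=[-] C=[gear,wedge,keg,fin,reel]
Tick 6: prefer B, take lens from A; A=[-] B=[-] C=[gear,wedge,keg,fin,reel,lens]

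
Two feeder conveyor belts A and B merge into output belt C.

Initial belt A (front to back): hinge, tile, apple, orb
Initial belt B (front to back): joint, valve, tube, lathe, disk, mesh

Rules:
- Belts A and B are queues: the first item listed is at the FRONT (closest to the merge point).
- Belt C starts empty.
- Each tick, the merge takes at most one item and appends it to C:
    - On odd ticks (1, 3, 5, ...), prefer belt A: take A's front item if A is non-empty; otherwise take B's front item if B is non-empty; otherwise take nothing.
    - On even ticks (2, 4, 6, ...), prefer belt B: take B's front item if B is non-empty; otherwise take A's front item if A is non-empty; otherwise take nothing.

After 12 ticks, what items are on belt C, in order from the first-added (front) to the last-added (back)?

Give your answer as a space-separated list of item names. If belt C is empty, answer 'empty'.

Answer: hinge joint tile valve apple tube orb lathe disk mesh

Derivation:
Tick 1: prefer A, take hinge from A; A=[tile,apple,orb] B=[joint,valve,tube,lathe,disk,mesh] C=[hinge]
Tick 2: prefer B, take joint from B; A=[tile,apple,orb] B=[valve,tube,lathe,disk,mesh] C=[hinge,joint]
Tick 3: prefer A, take tile from A; A=[apple,orb] B=[valve,tube,lathe,disk,mesh] C=[hinge,joint,tile]
Tick 4: prefer B, take valve from B; A=[apple,orb] B=[tube,lathe,disk,mesh] C=[hinge,joint,tile,valve]
Tick 5: prefer A, take apple from A; A=[orb] B=[tube,lathe,disk,mesh] C=[hinge,joint,tile,valve,apple]
Tick 6: prefer B, take tube from B; A=[orb] B=[lathe,disk,mesh] C=[hinge,joint,tile,valve,apple,tube]
Tick 7: prefer A, take orb from A; A=[-] B=[lathe,disk,mesh] C=[hinge,joint,tile,valve,apple,tube,orb]
Tick 8: prefer B, take lathe from B; A=[-] B=[disk,mesh] C=[hinge,joint,tile,valve,apple,tube,orb,lathe]
Tick 9: prefer A, take disk from B; A=[-] B=[mesh] C=[hinge,joint,tile,valve,apple,tube,orb,lathe,disk]
Tick 10: prefer B, take mesh from B; A=[-] B=[-] C=[hinge,joint,tile,valve,apple,tube,orb,lathe,disk,mesh]
Tick 11: prefer A, both empty, nothing taken; A=[-] B=[-] C=[hinge,joint,tile,valve,apple,tube,orb,lathe,disk,mesh]
Tick 12: prefer B, both empty, nothing taken; A=[-] B=[-] C=[hinge,joint,tile,valve,apple,tube,orb,lathe,disk,mesh]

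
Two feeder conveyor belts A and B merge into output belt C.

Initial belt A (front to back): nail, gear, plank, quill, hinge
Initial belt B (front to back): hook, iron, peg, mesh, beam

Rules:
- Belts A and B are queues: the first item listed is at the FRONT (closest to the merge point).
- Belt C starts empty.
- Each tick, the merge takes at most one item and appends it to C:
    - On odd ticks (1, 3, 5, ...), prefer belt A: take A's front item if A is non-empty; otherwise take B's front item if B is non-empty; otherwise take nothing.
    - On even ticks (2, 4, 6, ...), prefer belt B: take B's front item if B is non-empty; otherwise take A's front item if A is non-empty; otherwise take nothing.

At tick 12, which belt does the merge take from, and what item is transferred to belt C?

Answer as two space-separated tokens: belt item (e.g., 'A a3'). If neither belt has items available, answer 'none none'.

Answer: none none

Derivation:
Tick 1: prefer A, take nail from A; A=[gear,plank,quill,hinge] B=[hook,iron,peg,mesh,beam] C=[nail]
Tick 2: prefer B, take hook from B; A=[gear,plank,quill,hinge] B=[iron,peg,mesh,beam] C=[nail,hook]
Tick 3: prefer A, take gear from A; A=[plank,quill,hinge] B=[iron,peg,mesh,beam] C=[nail,hook,gear]
Tick 4: prefer B, take iron from B; A=[plank,quill,hinge] B=[peg,mesh,beam] C=[nail,hook,gear,iron]
Tick 5: prefer A, take plank from A; A=[quill,hinge] B=[peg,mesh,beam] C=[nail,hook,gear,iron,plank]
Tick 6: prefer B, take peg from B; A=[quill,hinge] B=[mesh,beam] C=[nail,hook,gear,iron,plank,peg]
Tick 7: prefer A, take quill from A; A=[hinge] B=[mesh,beam] C=[nail,hook,gear,iron,plank,peg,quill]
Tick 8: prefer B, take mesh from B; A=[hinge] B=[beam] C=[nail,hook,gear,iron,plank,peg,quill,mesh]
Tick 9: prefer A, take hinge from A; A=[-] B=[beam] C=[nail,hook,gear,iron,plank,peg,quill,mesh,hinge]
Tick 10: prefer B, take beam from B; A=[-] B=[-] C=[nail,hook,gear,iron,plank,peg,quill,mesh,hinge,beam]
Tick 11: prefer A, both empty, nothing taken; A=[-] B=[-] C=[nail,hook,gear,iron,plank,peg,quill,mesh,hinge,beam]
Tick 12: prefer B, both empty, nothing taken; A=[-] B=[-] C=[nail,hook,gear,iron,plank,peg,quill,mesh,hinge,beam]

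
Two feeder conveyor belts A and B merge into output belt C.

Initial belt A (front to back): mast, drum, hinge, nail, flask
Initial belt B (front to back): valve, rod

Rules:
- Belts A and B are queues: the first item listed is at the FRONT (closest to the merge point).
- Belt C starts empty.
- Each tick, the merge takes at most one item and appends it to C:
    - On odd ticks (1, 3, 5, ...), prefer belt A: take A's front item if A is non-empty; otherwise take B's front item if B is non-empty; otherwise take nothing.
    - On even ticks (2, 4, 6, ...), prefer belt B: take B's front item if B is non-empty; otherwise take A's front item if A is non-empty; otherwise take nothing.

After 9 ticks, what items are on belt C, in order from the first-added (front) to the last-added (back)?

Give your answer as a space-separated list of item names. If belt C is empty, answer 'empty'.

Tick 1: prefer A, take mast from A; A=[drum,hinge,nail,flask] B=[valve,rod] C=[mast]
Tick 2: prefer B, take valve from B; A=[drum,hinge,nail,flask] B=[rod] C=[mast,valve]
Tick 3: prefer A, take drum from A; A=[hinge,nail,flask] B=[rod] C=[mast,valve,drum]
Tick 4: prefer B, take rod from B; A=[hinge,nail,flask] B=[-] C=[mast,valve,drum,rod]
Tick 5: prefer A, take hinge from A; A=[nail,flask] B=[-] C=[mast,valve,drum,rod,hinge]
Tick 6: prefer B, take nail from A; A=[flask] B=[-] C=[mast,valve,drum,rod,hinge,nail]
Tick 7: prefer A, take flask from A; A=[-] B=[-] C=[mast,valve,drum,rod,hinge,nail,flask]
Tick 8: prefer B, both empty, nothing taken; A=[-] B=[-] C=[mast,valve,drum,rod,hinge,nail,flask]
Tick 9: prefer A, both empty, nothing taken; A=[-] B=[-] C=[mast,valve,drum,rod,hinge,nail,flask]

Answer: mast valve drum rod hinge nail flask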